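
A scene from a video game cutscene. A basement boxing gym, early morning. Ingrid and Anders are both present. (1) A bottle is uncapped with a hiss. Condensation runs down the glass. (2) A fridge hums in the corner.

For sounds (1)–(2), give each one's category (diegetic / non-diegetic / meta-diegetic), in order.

(1) is diegetic: a bottle is a real object/event in the scene's world.
Sound (2): it's the actual ambient sound of the location, so diegetic.

diegetic, diegetic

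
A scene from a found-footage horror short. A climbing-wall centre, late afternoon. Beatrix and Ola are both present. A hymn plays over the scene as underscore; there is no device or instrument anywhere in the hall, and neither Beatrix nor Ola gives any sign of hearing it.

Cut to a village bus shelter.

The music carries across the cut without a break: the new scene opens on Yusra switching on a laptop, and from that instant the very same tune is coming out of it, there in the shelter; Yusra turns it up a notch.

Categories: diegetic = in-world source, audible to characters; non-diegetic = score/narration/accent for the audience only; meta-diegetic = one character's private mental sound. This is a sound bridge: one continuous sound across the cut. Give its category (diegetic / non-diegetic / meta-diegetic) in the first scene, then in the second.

Scene one: there's no in-world source anywhere and no character hears it — underscore for the audience only → non-diegetic.
Scene two: once Yusra turns on a laptop, the music has a real source in the story world and Yusra reacts to it → diegetic.

non-diegetic, diegetic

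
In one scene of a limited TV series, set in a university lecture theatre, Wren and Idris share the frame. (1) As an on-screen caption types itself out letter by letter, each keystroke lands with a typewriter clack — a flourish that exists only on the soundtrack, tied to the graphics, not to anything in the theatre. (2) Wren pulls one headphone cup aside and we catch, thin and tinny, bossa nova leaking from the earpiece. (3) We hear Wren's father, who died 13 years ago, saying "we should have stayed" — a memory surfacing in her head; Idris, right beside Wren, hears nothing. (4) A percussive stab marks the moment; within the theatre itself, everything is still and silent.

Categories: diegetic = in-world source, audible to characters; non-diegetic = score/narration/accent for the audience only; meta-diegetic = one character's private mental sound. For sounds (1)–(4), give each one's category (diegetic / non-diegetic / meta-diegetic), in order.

non-diegetic, diegetic, meta-diegetic, non-diegetic

Sound (1): the caption isn't part of the story world, so neither is the sound tied to it, so non-diegetic.
Sound (2): it's leaking from a physical pair of headphones in the scene, so diegetic.
(3) a remembered line, private to Wren — not present in the room, not audible to Idris → meta-diegetic.
Sound (4): an editorial stinger — it belongs to the cut, not the story world, so non-diegetic.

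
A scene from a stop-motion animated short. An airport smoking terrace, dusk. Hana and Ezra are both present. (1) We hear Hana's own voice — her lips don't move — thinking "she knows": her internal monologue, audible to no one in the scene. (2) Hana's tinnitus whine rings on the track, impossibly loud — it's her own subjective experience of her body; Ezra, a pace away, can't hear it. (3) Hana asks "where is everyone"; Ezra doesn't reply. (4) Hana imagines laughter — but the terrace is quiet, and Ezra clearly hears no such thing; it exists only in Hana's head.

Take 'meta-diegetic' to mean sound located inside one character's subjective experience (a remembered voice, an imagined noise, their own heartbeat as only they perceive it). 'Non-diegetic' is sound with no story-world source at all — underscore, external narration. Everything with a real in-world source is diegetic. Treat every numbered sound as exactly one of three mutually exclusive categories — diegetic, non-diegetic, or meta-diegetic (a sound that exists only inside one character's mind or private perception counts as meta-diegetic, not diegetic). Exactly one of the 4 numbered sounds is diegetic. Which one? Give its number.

3

(1) internal monologue — inside Hana's mind, not spoken into the scene → meta-diegetic.
(2) it's Hana's internal bodily sensation rendered as sound; only Hana 'hears' it → meta-diegetic.
Sound (3): on-screen dialogue — Hana speaks and Ezra is there to hear, so diegetic.
(4) the sound is imagined by Hana; nothing in the story world is producing it and Ezra can't hear it → meta-diegetic.
Only (3) is diegetic.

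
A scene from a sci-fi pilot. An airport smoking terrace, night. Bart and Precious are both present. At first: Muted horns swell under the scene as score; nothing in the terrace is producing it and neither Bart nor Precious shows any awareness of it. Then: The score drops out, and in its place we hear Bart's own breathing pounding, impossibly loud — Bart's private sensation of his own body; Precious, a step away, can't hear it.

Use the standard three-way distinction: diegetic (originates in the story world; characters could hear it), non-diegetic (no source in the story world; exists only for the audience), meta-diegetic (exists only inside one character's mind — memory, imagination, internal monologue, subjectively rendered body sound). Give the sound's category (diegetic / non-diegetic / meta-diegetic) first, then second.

First: underscore with no in-world source, inaudible to the characters → non-diegetic.
Second: the body sound is Bart's subjective perception alone — Precious can't hear it → meta-diegetic.

non-diegetic, meta-diegetic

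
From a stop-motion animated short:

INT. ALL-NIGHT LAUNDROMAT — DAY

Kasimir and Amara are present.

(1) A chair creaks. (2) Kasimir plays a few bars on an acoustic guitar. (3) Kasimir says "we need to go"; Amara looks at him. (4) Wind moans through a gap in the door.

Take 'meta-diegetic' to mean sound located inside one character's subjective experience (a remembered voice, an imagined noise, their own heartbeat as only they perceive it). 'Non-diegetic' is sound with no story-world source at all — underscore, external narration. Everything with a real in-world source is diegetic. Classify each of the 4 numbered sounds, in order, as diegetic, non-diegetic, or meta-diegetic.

diegetic, diegetic, diegetic, diegetic

(1) the sound comes from a chair physically present in the location → diegetic.
Sound (2): Kasimir is producing the music live, in the story world, so diegetic.
Sound (3): on-screen dialogue — Kasimir speaks and Amara is there to hear, so diegetic.
(4) it's the actual ambient sound of the location → diegetic.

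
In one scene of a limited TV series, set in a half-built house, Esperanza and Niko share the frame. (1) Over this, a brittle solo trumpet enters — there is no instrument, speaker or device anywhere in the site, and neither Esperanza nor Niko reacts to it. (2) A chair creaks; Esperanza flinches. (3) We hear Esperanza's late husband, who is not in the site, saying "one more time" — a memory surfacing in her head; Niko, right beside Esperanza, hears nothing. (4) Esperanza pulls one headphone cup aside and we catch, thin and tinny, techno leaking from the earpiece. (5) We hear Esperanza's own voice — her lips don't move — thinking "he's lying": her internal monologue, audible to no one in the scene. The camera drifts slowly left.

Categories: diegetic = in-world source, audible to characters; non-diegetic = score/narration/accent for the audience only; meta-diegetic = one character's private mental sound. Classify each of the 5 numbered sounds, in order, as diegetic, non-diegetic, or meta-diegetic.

non-diegetic, diegetic, meta-diegetic, diegetic, meta-diegetic

Sound (1): nothing in the site produces it and the characters don't hear it — pure soundtrack, so non-diegetic.
(2) is diegetic: the sound comes from a chair physically present in the location.
(3) a remembered line, private to Esperanza — not present in the room, not audible to Niko → meta-diegetic.
(4) is diegetic: it's leaking from a physical pair of headphones in the scene.
(5) it's Esperanza's unspoken thought, heard only by the audience via her subjectivity → meta-diegetic.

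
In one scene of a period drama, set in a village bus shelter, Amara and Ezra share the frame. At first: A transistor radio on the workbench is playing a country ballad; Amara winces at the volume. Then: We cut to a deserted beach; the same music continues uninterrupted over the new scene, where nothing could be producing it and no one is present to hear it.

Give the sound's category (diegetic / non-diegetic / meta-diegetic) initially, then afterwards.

diegetic, non-diegetic

Initially: a transistor radio is a real in-scene source and Amara reacts to it → diegetic.
Afterwards: there is no longer any in-world source and no one can hear it — it has become underscore → non-diegetic.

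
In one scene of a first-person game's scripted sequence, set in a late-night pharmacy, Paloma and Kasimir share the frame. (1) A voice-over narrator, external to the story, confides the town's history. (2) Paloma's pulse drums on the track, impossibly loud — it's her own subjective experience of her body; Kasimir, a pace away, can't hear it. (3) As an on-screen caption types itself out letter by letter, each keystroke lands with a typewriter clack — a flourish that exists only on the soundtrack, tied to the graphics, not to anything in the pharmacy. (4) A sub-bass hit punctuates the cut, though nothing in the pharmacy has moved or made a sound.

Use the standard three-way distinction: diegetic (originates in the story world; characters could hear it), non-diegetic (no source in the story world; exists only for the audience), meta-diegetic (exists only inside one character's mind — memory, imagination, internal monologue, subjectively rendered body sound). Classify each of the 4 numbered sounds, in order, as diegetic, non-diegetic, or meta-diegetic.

non-diegetic, meta-diegetic, non-diegetic, non-diegetic

(1) is non-diegetic: the narrator exists outside the story world, addressing only the audience.
Sound (2): it's Paloma's internal bodily sensation rendered as sound; only Paloma 'hears' it, so meta-diegetic.
(3) is non-diegetic: the caption isn't part of the story world, so neither is the sound tied to it.
(4) an editorial stinger — it belongs to the cut, not the story world → non-diegetic.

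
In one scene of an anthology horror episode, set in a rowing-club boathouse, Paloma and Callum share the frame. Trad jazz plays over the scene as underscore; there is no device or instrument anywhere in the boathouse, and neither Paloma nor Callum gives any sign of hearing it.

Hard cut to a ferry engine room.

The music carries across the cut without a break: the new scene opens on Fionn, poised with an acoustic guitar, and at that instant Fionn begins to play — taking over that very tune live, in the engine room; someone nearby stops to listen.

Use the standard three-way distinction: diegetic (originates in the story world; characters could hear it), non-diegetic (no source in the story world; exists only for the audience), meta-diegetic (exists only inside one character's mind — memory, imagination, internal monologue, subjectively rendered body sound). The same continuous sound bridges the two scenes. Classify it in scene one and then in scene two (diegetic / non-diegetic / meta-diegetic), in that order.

Scene one: there's no in-world source anywhere and no character hears it — underscore for the audience only → non-diegetic.
Scene two: from the moment Fionn starts playing, the tune is being performed on an acoustic guitar inside the story world and another character hears it → diegetic.

non-diegetic, diegetic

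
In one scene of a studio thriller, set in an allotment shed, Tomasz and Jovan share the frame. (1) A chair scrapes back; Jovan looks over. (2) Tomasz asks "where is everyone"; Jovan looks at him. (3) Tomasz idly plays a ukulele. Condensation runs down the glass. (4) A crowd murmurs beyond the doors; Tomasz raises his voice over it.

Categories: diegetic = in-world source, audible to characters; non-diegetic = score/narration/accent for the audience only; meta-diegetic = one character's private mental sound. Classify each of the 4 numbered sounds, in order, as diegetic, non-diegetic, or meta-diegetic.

diegetic, diegetic, diegetic, diegetic

(1) the sound comes from a chair physically present in the location → diegetic.
(2) is diegetic: on-screen dialogue — Tomasz speaks and Jovan is there to hear.
Sound (3): a character is playing a ukulele on screen, so diegetic.
(4) a crowd is part of the location's real environment → diegetic.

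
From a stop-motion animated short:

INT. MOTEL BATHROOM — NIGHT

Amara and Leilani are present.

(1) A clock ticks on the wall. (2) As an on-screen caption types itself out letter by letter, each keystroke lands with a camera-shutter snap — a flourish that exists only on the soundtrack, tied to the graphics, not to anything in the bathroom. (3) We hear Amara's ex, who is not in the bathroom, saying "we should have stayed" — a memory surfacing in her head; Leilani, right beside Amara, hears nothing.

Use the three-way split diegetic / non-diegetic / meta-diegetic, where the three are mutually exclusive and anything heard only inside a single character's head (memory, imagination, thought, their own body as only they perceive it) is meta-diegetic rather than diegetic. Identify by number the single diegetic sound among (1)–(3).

1

Sound (1): a clock is a real object/event in the scene's world, so diegetic.
(2) is non-diegetic: it accompanies on-screen graphics, not anything inside the story world.
(3) is meta-diegetic: it's Amara's recollection rendered as sound; the other character can't hear it.
Only (1) is diegetic.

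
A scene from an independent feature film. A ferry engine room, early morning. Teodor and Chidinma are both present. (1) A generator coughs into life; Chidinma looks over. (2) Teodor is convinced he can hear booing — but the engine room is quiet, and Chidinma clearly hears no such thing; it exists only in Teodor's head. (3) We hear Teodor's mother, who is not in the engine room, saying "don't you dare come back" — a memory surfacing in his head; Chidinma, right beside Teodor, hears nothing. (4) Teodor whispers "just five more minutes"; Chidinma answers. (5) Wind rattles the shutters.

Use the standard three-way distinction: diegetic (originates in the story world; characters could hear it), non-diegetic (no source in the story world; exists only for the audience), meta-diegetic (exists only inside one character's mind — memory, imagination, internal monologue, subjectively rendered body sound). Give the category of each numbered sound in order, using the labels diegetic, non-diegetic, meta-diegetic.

diegetic, meta-diegetic, meta-diegetic, diegetic, diegetic

(1) an in-world source (a generator); characters could hear it → diegetic.
(2) is meta-diegetic: Teodor alone 'hears' it — an imagined sound, not present in the space.
Sound (3): it's Teodor's recollection rendered as sound; the other character can't hear it, so meta-diegetic.
Sound (4): spoken by a character present in the story world, so diegetic.
(5) it's the actual ambient sound of the location → diegetic.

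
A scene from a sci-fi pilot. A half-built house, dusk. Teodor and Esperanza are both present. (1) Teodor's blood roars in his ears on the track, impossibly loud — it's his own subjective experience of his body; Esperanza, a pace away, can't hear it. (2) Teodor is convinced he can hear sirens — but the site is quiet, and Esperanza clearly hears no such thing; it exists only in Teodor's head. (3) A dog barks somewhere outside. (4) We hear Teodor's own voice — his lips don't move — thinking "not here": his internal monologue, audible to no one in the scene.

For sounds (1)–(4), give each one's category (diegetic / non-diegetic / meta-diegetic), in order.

(1) is meta-diegetic: a subjective body sound — Teodor's private perception, inaudible to Esperanza.
(2) Teodor alone 'hears' it — an imagined sound, not present in the space → meta-diegetic.
Sound (3): an in-world source (a dog); characters could hear it, so diegetic.
(4) it's Teodor's unspoken thought, heard only by the audience via his subjectivity → meta-diegetic.

meta-diegetic, meta-diegetic, diegetic, meta-diegetic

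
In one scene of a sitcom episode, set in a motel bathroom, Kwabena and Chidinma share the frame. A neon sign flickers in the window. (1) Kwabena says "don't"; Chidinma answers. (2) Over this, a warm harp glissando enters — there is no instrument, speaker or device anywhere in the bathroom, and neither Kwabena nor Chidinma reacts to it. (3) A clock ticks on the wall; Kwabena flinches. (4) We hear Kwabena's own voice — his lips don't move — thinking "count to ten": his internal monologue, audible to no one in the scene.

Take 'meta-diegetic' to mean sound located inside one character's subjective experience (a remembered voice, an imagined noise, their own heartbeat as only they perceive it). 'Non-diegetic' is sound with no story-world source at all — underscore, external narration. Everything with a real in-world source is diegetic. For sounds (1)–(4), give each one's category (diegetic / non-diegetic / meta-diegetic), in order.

diegetic, non-diegetic, diegetic, meta-diegetic

Sound (1): spoken by a character present in the story world, so diegetic.
(2) it has no source in the story world and no character can hear it — it's underscore → non-diegetic.
(3) is diegetic: an in-world source (a clock); characters could hear it.
(4) is meta-diegetic: internal monologue — inside Kwabena's mind, not spoken into the scene.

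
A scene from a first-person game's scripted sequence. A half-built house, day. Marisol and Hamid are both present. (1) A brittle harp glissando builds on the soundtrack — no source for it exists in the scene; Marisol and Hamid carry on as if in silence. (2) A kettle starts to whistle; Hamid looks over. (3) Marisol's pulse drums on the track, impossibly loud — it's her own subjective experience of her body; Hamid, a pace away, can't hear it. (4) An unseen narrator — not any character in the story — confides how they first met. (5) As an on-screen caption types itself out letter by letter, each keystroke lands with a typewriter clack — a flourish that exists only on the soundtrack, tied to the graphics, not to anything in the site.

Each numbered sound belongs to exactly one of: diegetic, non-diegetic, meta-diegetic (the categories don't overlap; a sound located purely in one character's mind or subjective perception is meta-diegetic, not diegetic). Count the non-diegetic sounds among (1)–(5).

(1) is non-diegetic: nothing in the site produces it and the characters don't hear it — pure soundtrack.
(2) a kettle is a real object/event in the scene's world → diegetic.
(3) is meta-diegetic: point-of-audition from inside Marisol's body; not a sound in the room.
(4) commentary laid over the scene from outside the fiction → non-diegetic.
Sound (5): the caption isn't part of the story world, so neither is the sound tied to it, so non-diegetic.
Non-diegetic: (1), (4), (5) — that's 3.

3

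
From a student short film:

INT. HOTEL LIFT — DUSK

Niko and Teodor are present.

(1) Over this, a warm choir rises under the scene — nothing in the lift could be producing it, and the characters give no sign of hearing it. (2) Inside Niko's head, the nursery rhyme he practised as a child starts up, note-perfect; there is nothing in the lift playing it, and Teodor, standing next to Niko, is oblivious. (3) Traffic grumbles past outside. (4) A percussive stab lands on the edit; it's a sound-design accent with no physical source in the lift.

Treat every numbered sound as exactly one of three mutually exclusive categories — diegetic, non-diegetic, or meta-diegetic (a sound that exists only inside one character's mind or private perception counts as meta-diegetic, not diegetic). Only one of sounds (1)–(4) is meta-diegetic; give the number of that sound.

2

(1) is non-diegetic: nothing in the lift produces it and the characters don't hear it — pure soundtrack.
(2) is meta-diegetic: the music is a memory playing inside Niko's mind alone; no real-world source, Teodor can't hear it.
(3) it's the actual ambient sound of the location → diegetic.
(4) an editorial stinger — it belongs to the cut, not the story world → non-diegetic.
Only (2) is meta-diegetic.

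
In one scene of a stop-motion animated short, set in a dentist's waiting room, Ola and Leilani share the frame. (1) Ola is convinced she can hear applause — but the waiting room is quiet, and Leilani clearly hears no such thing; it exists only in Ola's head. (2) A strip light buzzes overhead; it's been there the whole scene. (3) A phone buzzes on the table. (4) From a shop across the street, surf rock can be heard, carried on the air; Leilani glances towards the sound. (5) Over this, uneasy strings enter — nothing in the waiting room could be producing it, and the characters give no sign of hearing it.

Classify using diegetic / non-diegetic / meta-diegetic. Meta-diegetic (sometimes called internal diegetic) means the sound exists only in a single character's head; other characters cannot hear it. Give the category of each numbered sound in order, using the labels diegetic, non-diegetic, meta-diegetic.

Sound (1): Ola alone 'hears' it — an imagined sound, not present in the space, so meta-diegetic.
(2) is diegetic: it's the actual ambient sound of the location.
(3) is diegetic: a phone is a real object/event in the scene's world.
Sound (4): off-screen diegetic: the source is out of frame but still in the story's space, so diegetic.
Sound (5): it has no source in the story world and no character can hear it — it's underscore, so non-diegetic.

meta-diegetic, diegetic, diegetic, diegetic, non-diegetic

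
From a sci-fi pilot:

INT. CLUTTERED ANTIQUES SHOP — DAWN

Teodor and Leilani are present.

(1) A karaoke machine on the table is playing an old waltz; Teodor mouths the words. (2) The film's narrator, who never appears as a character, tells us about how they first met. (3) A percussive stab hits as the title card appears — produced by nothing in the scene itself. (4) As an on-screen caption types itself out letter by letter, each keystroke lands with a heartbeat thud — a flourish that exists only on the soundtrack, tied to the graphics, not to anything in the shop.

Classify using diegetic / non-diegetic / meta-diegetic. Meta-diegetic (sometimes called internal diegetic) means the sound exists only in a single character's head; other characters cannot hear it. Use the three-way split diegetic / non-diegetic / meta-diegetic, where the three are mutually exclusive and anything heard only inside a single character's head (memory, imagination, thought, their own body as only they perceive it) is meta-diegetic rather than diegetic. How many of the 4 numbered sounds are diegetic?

1

(1) is diegetic: a karaoke machine is a physical source in the scene and Teodor reacts to it.
Sound (2): the narrator exists outside the story world, addressing only the audience, so non-diegetic.
Sound (3): nothing in the scene produces it; it's an accent added for the audience, so non-diegetic.
Sound (4): it accompanies on-screen graphics, not anything inside the story world, so non-diegetic.
So 1 of the 4 is diegetic: (1).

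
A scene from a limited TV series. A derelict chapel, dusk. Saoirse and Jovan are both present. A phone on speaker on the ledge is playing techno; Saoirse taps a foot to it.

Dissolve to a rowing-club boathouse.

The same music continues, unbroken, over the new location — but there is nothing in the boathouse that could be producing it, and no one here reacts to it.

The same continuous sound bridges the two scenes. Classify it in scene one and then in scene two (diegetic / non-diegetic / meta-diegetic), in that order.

Scene one: a phone on speaker is an on-screen source and Saoirse reacts to it → diegetic.
Scene two: there is no source in the boathouse and no one hears it — it's now underscore → non-diegetic.

diegetic, non-diegetic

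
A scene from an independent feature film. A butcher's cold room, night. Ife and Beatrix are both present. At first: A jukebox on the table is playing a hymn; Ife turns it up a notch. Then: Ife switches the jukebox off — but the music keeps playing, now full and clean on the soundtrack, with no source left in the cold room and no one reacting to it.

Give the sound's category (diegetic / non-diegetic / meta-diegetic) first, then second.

First: a jukebox is a real in-scene source and Ife reacts to it → diegetic.
Second: there is no longer any in-world source and no one can hear it — it has become underscore → non-diegetic.

diegetic, non-diegetic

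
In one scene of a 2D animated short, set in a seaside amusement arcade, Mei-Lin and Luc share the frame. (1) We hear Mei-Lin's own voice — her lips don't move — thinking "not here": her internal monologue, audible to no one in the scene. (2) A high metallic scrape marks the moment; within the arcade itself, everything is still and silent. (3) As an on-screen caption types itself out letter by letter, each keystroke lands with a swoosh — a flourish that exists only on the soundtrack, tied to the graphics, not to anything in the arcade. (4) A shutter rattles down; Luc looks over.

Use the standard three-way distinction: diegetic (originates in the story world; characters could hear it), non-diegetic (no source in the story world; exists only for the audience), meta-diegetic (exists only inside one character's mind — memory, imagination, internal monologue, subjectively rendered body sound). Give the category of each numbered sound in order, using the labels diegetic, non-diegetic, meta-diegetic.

(1) Mei-Lin's thought-voice: a private mental sound no other character can hear → meta-diegetic.
(2) is non-diegetic: an editorial stinger — it belongs to the cut, not the story world.
(3) is non-diegetic: sound married to a title/caption — outside the diegesis by definition.
(4) is diegetic: a shutter is a real object/event in the scene's world.

meta-diegetic, non-diegetic, non-diegetic, diegetic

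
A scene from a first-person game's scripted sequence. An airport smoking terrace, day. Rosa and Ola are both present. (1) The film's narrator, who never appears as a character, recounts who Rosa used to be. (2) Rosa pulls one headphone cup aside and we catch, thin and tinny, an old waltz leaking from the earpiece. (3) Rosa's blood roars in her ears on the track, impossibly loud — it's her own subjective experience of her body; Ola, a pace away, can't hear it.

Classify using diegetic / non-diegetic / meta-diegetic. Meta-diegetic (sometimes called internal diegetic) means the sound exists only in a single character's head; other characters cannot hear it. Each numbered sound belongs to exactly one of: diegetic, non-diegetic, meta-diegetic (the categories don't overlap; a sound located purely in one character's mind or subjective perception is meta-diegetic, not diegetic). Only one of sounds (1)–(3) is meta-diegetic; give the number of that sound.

(1) is non-diegetic: commentary laid over the scene from outside the fiction.
(2) it's leaking from a physical pair of headphones in the scene → diegetic.
Sound (3): it's Rosa's internal bodily sensation rendered as sound; only Rosa 'hears' it, so meta-diegetic.
Only (3) is meta-diegetic.

3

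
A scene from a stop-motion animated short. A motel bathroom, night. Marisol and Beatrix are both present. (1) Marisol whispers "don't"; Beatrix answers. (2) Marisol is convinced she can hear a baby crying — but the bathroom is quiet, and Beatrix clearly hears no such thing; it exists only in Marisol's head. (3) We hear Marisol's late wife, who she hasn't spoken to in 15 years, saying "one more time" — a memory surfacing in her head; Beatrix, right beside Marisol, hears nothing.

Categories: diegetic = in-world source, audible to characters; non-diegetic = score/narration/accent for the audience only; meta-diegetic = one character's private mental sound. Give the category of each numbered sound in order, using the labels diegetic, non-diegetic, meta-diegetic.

diegetic, meta-diegetic, meta-diegetic

Sound (1): Marisol is a character speaking aloud in the scene, so diegetic.
(2) subjective to Marisol: the bathroom is silent and Beatrix hears nothing → meta-diegetic.
Sound (3): a remembered line, private to Marisol — not present in the room, not audible to Beatrix, so meta-diegetic.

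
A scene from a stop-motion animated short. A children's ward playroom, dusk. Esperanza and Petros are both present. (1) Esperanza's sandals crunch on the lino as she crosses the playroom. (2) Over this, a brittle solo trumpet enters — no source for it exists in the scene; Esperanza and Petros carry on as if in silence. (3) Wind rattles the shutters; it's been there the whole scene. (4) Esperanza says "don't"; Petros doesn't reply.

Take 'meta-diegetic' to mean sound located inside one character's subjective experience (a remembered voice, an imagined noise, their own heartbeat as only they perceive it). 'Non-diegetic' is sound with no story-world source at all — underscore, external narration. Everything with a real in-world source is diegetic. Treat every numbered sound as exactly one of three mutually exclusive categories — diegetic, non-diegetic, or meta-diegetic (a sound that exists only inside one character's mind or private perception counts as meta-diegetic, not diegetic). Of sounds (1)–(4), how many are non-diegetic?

Sound (1): Esperanza's footsteps are produced in the story world, so diegetic.
(2) it has no source in the story world and no character can hear it — it's underscore → non-diegetic.
(3) is diegetic: it's the actual ambient sound of the location.
(4) Esperanza is a character speaking aloud in the scene → diegetic.
Non-diegetic: (2) — that's 1.

1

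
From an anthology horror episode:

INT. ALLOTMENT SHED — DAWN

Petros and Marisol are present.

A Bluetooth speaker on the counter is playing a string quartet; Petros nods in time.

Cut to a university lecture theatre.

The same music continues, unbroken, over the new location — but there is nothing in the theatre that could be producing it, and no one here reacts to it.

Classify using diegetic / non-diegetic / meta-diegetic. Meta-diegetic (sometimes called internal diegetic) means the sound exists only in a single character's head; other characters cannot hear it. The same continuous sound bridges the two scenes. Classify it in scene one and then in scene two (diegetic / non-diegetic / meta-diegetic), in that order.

diegetic, non-diegetic

Scene one: a Bluetooth speaker is an on-screen source and Petros reacts to it → diegetic.
Scene two: there is no source in the theatre and no one hears it — it's now underscore → non-diegetic.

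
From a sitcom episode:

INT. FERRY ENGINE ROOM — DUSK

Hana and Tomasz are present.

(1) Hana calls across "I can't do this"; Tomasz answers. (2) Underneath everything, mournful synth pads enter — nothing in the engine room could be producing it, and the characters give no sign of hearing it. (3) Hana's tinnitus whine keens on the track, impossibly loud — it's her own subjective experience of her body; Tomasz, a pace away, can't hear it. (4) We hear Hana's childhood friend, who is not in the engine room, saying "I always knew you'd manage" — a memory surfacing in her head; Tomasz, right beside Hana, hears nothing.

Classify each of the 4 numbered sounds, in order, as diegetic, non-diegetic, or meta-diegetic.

diegetic, non-diegetic, meta-diegetic, meta-diegetic

(1) on-screen dialogue — Hana speaks and Tomasz is there to hear → diegetic.
Sound (2): nothing in the engine room produces it and the characters don't hear it — pure soundtrack, so non-diegetic.
Sound (3): point-of-audition from inside Hana's body; not a sound in the room, so meta-diegetic.
Sound (4): the voice is a memory playing only inside Hana's mind; Tomasz can't hear it, so meta-diegetic.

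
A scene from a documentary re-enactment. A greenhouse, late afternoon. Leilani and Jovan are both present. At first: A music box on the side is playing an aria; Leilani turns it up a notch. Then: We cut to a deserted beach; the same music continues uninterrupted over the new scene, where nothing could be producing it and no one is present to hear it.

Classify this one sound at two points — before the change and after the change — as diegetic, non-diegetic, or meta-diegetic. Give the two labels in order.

diegetic, non-diegetic

Before the change: a music box is a real in-scene source and Leilani reacts to it → diegetic.
After the change: there is no longer any in-world source and no one can hear it — it has become underscore → non-diegetic.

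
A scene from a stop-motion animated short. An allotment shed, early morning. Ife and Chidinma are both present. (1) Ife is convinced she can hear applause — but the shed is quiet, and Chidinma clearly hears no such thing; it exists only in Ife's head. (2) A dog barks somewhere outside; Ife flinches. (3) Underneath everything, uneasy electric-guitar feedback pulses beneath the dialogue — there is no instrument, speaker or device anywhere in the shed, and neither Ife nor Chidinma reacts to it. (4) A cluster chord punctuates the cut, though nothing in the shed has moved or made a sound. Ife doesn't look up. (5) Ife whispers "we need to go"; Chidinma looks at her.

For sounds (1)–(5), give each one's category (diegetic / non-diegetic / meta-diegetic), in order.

meta-diegetic, diegetic, non-diegetic, non-diegetic, diegetic

(1) is meta-diegetic: the sound is imagined by Ife; nothing in the story world is producing it and Chidinma can't hear it.
Sound (2): a dog is a real object/event in the scene's world, so diegetic.
(3) it has no source in the story world and no character can hear it — it's underscore → non-diegetic.
(4) an editorial stinger — it belongs to the cut, not the story world → non-diegetic.
(5) spoken by a character present in the story world → diegetic.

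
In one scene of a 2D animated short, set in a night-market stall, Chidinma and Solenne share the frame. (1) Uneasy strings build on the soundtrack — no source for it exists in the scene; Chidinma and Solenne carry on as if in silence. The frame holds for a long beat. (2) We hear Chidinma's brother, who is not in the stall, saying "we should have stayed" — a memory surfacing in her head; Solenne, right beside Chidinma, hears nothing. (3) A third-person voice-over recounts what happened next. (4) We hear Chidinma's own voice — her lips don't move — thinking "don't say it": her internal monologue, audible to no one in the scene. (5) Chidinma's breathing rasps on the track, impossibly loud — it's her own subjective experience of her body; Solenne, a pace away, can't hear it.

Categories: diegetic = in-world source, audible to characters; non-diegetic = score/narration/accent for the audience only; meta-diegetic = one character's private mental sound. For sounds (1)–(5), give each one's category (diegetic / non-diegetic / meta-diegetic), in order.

non-diegetic, meta-diegetic, non-diegetic, meta-diegetic, meta-diegetic

(1) it has no source in the story world and no character can hear it — it's underscore → non-diegetic.
(2) is meta-diegetic: a remembered line, private to Chidinma — not present in the room, not audible to Solenne.
(3) the narrator exists outside the story world, addressing only the audience → non-diegetic.
(4) internal monologue — inside Chidinma's mind, not spoken into the scene → meta-diegetic.
Sound (5): it's Chidinma's internal bodily sensation rendered as sound; only Chidinma 'hears' it, so meta-diegetic.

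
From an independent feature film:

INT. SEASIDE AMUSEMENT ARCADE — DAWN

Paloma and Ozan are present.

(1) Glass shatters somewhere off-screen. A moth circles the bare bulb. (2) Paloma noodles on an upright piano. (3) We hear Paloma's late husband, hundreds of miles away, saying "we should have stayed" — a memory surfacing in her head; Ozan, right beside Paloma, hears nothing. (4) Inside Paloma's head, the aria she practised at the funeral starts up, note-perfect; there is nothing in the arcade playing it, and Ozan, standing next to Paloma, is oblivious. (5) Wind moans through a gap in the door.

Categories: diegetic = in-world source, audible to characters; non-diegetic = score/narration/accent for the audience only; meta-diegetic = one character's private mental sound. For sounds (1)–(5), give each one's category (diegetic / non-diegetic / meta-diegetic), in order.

diegetic, diegetic, meta-diegetic, meta-diegetic, diegetic

(1) is diegetic: the sound comes from glass physically present in the location.
(2) the instrument and the performer are both in the scene → diegetic.
Sound (3): it's Paloma's recollection rendered as sound; the other character can't hear it, so meta-diegetic.
(4) remembered music, private to Paloma — Ozan is oblivious because it isn't in the room → meta-diegetic.
(5) is diegetic: wind is part of the location's real environment.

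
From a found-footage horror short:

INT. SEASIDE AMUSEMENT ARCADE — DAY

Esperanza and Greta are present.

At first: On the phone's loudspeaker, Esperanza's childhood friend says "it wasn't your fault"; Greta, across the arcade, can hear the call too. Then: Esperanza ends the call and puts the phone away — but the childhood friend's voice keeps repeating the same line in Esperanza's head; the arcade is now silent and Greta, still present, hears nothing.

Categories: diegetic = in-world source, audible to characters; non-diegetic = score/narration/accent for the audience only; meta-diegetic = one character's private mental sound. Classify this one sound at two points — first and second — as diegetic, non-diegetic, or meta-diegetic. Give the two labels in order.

diegetic, meta-diegetic

First: the loudspeaker is an in-world source; both Esperanza and Greta hear the call → diegetic.
Second: with the phone off, the voice continues only as Esperanza's private mental replay — Greta can't hear it → meta-diegetic.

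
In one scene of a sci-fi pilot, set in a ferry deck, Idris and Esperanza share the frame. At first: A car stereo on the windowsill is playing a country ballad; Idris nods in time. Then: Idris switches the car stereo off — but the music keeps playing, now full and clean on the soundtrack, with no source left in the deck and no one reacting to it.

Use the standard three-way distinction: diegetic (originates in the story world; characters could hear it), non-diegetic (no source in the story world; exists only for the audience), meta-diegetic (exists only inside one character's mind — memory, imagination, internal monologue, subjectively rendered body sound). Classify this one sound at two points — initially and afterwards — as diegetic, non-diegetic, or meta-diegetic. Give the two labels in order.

Initially: a car stereo is a real in-scene source and Idris reacts to it → diegetic.
Afterwards: there is no longer any in-world source and no one can hear it — it has become underscore → non-diegetic.

diegetic, non-diegetic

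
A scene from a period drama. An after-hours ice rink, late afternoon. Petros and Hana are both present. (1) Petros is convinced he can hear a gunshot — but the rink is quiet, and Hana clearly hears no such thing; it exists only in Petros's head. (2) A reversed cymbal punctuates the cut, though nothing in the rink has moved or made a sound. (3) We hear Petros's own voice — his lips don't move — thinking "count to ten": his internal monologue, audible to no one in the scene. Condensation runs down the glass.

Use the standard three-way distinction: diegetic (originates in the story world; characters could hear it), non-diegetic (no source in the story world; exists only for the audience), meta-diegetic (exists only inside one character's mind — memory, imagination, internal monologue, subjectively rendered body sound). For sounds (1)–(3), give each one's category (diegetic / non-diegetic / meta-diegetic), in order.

meta-diegetic, non-diegetic, meta-diegetic

(1) is meta-diegetic: the sound is imagined by Petros; nothing in the story world is producing it and Hana can't hear it.
(2) is non-diegetic: an editorial stinger — it belongs to the cut, not the story world.
Sound (3): it's Petros's unspoken thought, heard only by the audience via his subjectivity, so meta-diegetic.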